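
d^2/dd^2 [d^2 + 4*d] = 2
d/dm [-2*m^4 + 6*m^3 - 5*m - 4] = -8*m^3 + 18*m^2 - 5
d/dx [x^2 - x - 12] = 2*x - 1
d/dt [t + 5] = 1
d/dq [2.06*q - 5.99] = 2.06000000000000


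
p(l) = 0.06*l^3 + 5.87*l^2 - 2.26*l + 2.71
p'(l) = 0.18*l^2 + 11.74*l - 2.26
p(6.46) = 249.25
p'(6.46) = 81.09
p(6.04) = 216.43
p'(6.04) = 75.22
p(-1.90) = 27.78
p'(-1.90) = -23.92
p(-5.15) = 161.84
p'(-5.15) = -57.95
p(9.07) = 509.88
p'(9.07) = 119.03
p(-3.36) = 74.30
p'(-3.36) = -39.67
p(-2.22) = 36.00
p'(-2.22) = -27.44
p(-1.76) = 24.54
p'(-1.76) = -22.36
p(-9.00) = 454.78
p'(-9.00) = -93.34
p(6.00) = 213.43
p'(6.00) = 74.66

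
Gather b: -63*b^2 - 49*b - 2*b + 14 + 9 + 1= -63*b^2 - 51*b + 24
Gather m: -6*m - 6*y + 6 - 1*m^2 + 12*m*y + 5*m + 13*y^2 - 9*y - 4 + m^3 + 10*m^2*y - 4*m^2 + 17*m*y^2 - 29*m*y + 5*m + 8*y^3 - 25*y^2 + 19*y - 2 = m^3 + m^2*(10*y - 5) + m*(17*y^2 - 17*y + 4) + 8*y^3 - 12*y^2 + 4*y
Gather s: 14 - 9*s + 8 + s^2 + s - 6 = s^2 - 8*s + 16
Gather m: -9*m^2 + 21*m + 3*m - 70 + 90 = -9*m^2 + 24*m + 20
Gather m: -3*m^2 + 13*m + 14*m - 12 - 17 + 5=-3*m^2 + 27*m - 24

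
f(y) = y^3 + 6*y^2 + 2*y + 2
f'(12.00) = 578.00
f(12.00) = 2618.00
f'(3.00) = 65.00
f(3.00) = 89.00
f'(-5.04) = 17.72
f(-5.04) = 16.31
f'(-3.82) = -0.06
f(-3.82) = 26.17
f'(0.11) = 3.36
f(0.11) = 2.29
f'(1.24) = 21.49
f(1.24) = 15.61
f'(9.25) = 369.69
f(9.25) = 1325.33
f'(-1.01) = -7.06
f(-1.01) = 5.07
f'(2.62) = 54.03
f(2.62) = 66.41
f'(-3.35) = -4.53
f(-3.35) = 25.04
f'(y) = 3*y^2 + 12*y + 2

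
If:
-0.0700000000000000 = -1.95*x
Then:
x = 0.04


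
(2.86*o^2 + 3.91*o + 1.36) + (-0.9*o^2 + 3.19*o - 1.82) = 1.96*o^2 + 7.1*o - 0.46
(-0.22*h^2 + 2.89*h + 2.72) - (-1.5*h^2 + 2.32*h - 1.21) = 1.28*h^2 + 0.57*h + 3.93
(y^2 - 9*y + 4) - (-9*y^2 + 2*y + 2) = 10*y^2 - 11*y + 2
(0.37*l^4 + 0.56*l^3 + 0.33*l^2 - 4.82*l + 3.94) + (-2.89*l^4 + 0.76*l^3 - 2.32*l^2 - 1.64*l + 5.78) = -2.52*l^4 + 1.32*l^3 - 1.99*l^2 - 6.46*l + 9.72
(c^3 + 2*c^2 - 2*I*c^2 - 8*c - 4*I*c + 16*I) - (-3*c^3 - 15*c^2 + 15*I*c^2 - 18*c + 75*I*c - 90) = 4*c^3 + 17*c^2 - 17*I*c^2 + 10*c - 79*I*c + 90 + 16*I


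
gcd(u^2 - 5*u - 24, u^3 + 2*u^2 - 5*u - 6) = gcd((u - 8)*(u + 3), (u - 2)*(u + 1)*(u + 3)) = u + 3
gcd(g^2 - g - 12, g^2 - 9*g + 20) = g - 4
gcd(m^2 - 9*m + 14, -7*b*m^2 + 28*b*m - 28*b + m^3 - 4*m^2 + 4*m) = m - 2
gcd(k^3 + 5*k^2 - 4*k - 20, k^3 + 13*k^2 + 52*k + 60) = k^2 + 7*k + 10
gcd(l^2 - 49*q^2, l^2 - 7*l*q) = -l + 7*q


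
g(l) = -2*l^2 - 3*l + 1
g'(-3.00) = 9.00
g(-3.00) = -8.00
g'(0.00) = -3.00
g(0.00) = 1.00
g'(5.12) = -23.48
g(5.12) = -66.79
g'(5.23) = -23.92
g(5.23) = -69.40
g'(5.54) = -25.16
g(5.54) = -77.00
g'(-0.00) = -3.00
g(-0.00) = 1.00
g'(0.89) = -6.56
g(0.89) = -3.25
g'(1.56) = -9.24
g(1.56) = -8.55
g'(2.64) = -13.56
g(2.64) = -20.86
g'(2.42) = -12.68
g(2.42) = -17.97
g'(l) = -4*l - 3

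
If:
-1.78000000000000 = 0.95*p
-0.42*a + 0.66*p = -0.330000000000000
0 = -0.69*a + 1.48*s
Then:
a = -2.16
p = -1.87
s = -1.01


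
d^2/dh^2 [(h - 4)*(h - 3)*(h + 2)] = 6*h - 10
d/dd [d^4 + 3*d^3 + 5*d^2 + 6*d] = 4*d^3 + 9*d^2 + 10*d + 6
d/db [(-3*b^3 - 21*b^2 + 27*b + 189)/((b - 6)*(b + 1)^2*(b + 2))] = 3*(b^5 + 13*b^4 - 35*b^3 - 125*b^2 + 906*b + 1656)/(b^7 - 5*b^6 - 29*b^5 + 49*b^4 + 400*b^3 + 712*b^2 + 528*b + 144)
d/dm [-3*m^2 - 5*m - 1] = -6*m - 5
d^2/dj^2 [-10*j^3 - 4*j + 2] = -60*j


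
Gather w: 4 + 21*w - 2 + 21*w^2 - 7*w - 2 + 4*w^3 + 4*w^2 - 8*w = 4*w^3 + 25*w^2 + 6*w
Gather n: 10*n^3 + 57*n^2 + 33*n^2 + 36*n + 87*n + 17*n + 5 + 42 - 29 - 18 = 10*n^3 + 90*n^2 + 140*n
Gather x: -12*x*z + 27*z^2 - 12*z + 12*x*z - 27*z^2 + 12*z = 0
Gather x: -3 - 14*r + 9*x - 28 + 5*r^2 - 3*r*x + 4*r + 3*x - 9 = 5*r^2 - 10*r + x*(12 - 3*r) - 40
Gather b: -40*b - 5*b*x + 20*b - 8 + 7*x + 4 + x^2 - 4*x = b*(-5*x - 20) + x^2 + 3*x - 4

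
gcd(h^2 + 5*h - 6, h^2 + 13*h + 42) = h + 6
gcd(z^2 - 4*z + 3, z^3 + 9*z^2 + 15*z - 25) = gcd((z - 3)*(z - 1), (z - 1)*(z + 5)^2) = z - 1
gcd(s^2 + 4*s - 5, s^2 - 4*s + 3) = s - 1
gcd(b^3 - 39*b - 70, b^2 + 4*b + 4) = b + 2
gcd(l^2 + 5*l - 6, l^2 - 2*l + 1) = l - 1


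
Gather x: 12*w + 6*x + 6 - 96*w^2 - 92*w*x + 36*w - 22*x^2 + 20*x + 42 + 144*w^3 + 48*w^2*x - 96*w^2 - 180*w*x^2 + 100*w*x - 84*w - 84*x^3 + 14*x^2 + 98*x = 144*w^3 - 192*w^2 - 36*w - 84*x^3 + x^2*(-180*w - 8) + x*(48*w^2 + 8*w + 124) + 48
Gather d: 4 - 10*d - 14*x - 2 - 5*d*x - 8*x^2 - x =d*(-5*x - 10) - 8*x^2 - 15*x + 2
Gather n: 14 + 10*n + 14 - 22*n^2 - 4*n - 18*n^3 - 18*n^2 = -18*n^3 - 40*n^2 + 6*n + 28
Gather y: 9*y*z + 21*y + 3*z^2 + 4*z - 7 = y*(9*z + 21) + 3*z^2 + 4*z - 7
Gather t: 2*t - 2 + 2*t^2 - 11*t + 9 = 2*t^2 - 9*t + 7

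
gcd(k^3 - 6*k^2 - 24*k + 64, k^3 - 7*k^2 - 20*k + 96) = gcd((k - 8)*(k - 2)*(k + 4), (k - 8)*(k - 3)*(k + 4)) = k^2 - 4*k - 32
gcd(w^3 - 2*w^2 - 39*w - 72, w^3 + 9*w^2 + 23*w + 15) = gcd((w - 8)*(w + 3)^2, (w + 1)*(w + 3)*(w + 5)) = w + 3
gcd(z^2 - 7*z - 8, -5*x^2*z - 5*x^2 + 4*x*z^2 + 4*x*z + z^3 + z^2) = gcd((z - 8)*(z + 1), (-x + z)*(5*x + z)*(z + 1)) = z + 1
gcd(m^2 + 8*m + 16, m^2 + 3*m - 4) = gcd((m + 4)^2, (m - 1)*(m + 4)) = m + 4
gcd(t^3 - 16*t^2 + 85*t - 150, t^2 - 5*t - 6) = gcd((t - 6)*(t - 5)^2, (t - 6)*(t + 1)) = t - 6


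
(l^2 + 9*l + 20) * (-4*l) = -4*l^3 - 36*l^2 - 80*l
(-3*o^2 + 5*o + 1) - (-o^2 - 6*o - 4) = -2*o^2 + 11*o + 5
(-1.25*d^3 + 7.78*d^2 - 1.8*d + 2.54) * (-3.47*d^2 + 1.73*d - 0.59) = 4.3375*d^5 - 29.1591*d^4 + 20.4429*d^3 - 16.518*d^2 + 5.4562*d - 1.4986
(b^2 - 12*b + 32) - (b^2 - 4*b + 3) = 29 - 8*b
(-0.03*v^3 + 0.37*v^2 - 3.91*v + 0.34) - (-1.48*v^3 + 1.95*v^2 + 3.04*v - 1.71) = 1.45*v^3 - 1.58*v^2 - 6.95*v + 2.05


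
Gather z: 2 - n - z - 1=-n - z + 1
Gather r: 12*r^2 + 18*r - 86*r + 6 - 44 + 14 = 12*r^2 - 68*r - 24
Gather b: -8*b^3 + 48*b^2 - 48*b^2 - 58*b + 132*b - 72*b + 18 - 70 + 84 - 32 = -8*b^3 + 2*b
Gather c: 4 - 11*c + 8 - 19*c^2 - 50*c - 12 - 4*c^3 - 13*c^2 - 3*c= -4*c^3 - 32*c^2 - 64*c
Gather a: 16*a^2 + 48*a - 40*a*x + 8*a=16*a^2 + a*(56 - 40*x)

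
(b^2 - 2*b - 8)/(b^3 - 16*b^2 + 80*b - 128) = (b + 2)/(b^2 - 12*b + 32)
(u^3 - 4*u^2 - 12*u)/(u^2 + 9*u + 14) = u*(u - 6)/(u + 7)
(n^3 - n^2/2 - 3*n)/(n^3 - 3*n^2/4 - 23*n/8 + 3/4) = 4*n/(4*n - 1)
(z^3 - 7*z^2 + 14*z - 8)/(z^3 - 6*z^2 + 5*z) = (z^2 - 6*z + 8)/(z*(z - 5))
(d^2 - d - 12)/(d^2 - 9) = (d - 4)/(d - 3)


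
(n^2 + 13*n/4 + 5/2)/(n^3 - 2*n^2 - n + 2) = (n^2 + 13*n/4 + 5/2)/(n^3 - 2*n^2 - n + 2)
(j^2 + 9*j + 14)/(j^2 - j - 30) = (j^2 + 9*j + 14)/(j^2 - j - 30)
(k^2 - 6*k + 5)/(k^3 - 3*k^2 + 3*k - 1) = (k - 5)/(k^2 - 2*k + 1)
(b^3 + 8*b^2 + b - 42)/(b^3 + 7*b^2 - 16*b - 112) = (b^2 + b - 6)/(b^2 - 16)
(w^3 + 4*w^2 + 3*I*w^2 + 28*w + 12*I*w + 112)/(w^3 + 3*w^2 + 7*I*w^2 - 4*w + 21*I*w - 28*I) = (w - 4*I)/(w - 1)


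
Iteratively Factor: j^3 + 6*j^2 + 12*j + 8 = (j + 2)*(j^2 + 4*j + 4) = (j + 2)^2*(j + 2)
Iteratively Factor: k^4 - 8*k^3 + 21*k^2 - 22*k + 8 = (k - 4)*(k^3 - 4*k^2 + 5*k - 2) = (k - 4)*(k - 1)*(k^2 - 3*k + 2) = (k - 4)*(k - 2)*(k - 1)*(k - 1)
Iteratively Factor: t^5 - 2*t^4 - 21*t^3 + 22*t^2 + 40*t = (t - 5)*(t^4 + 3*t^3 - 6*t^2 - 8*t) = (t - 5)*(t + 4)*(t^3 - t^2 - 2*t) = t*(t - 5)*(t + 4)*(t^2 - t - 2) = t*(t - 5)*(t + 1)*(t + 4)*(t - 2)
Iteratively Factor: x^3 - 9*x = (x - 3)*(x^2 + 3*x) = (x - 3)*(x + 3)*(x)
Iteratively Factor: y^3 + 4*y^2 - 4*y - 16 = (y + 2)*(y^2 + 2*y - 8) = (y + 2)*(y + 4)*(y - 2)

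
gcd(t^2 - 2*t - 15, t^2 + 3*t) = t + 3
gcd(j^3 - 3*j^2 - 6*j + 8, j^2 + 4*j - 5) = j - 1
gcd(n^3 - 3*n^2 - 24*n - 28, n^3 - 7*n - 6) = n + 2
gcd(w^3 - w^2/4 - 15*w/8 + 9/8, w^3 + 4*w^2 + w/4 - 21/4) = w^2 + w/2 - 3/2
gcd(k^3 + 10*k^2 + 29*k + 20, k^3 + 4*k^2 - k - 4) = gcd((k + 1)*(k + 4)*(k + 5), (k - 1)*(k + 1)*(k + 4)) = k^2 + 5*k + 4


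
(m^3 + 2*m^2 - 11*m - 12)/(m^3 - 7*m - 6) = (m + 4)/(m + 2)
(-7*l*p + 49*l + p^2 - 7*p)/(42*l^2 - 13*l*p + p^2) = (p - 7)/(-6*l + p)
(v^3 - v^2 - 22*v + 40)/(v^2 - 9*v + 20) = (v^2 + 3*v - 10)/(v - 5)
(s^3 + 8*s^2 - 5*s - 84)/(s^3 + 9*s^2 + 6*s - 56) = (s - 3)/(s - 2)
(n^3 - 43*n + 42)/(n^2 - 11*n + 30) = (n^2 + 6*n - 7)/(n - 5)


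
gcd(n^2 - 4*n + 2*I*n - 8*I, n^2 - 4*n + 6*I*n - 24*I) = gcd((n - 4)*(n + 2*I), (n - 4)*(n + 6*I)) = n - 4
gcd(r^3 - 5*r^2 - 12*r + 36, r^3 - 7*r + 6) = r^2 + r - 6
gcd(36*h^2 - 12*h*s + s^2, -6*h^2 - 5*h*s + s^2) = -6*h + s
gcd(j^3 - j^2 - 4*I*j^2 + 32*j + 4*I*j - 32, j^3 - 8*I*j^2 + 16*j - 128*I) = j^2 - 4*I*j + 32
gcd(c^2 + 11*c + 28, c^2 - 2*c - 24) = c + 4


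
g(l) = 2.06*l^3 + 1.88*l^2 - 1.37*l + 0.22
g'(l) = 6.18*l^2 + 3.76*l - 1.37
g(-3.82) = -81.94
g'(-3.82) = 74.45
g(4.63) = 238.64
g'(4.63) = 148.52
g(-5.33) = -250.99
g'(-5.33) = 154.16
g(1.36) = 7.02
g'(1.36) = 15.17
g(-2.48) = -16.24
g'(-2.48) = 27.31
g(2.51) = 41.20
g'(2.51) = 47.00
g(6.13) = 536.98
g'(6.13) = 253.90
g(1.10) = 3.73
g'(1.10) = 10.24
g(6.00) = 504.64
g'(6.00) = 243.67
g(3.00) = 68.65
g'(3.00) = 65.53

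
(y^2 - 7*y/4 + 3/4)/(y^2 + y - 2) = (y - 3/4)/(y + 2)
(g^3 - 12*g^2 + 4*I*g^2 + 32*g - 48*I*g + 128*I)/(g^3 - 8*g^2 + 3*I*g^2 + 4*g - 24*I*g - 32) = (g - 4)/(g - I)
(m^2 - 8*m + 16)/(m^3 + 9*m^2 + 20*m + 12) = (m^2 - 8*m + 16)/(m^3 + 9*m^2 + 20*m + 12)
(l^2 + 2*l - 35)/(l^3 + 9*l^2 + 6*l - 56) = (l - 5)/(l^2 + 2*l - 8)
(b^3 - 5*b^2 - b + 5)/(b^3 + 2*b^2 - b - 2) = (b - 5)/(b + 2)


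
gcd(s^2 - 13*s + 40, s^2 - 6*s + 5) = s - 5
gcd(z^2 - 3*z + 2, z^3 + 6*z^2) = 1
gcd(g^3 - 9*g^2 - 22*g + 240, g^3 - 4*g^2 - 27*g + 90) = g^2 - g - 30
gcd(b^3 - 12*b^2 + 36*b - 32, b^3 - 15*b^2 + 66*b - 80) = b^2 - 10*b + 16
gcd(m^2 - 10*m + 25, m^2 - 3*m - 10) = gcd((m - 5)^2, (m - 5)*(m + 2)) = m - 5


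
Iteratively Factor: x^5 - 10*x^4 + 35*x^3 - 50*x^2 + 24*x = (x - 3)*(x^4 - 7*x^3 + 14*x^2 - 8*x) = x*(x - 3)*(x^3 - 7*x^2 + 14*x - 8) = x*(x - 3)*(x - 1)*(x^2 - 6*x + 8) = x*(x - 3)*(x - 2)*(x - 1)*(x - 4)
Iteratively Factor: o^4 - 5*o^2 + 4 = (o - 1)*(o^3 + o^2 - 4*o - 4) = (o - 1)*(o + 1)*(o^2 - 4) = (o - 1)*(o + 1)*(o + 2)*(o - 2)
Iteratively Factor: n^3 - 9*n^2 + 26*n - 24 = (n - 2)*(n^2 - 7*n + 12) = (n - 3)*(n - 2)*(n - 4)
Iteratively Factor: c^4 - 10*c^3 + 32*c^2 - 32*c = (c - 4)*(c^3 - 6*c^2 + 8*c) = (c - 4)^2*(c^2 - 2*c) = (c - 4)^2*(c - 2)*(c)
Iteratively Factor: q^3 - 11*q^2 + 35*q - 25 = (q - 5)*(q^2 - 6*q + 5) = (q - 5)*(q - 1)*(q - 5)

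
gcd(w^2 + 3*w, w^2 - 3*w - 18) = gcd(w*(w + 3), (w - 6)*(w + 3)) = w + 3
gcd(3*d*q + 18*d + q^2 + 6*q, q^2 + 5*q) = 1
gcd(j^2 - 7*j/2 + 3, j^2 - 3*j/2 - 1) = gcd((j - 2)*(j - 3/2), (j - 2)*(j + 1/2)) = j - 2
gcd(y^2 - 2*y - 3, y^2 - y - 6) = y - 3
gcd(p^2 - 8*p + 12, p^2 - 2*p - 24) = p - 6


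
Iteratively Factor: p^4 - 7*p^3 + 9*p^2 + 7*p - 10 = (p + 1)*(p^3 - 8*p^2 + 17*p - 10) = (p - 1)*(p + 1)*(p^2 - 7*p + 10) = (p - 5)*(p - 1)*(p + 1)*(p - 2)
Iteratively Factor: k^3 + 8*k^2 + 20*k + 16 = (k + 2)*(k^2 + 6*k + 8) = (k + 2)^2*(k + 4)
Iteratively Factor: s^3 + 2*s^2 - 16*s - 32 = (s + 4)*(s^2 - 2*s - 8) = (s - 4)*(s + 4)*(s + 2)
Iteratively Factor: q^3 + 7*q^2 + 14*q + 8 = (q + 4)*(q^2 + 3*q + 2) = (q + 1)*(q + 4)*(q + 2)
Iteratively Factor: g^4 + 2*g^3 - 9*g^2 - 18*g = (g + 3)*(g^3 - g^2 - 6*g) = g*(g + 3)*(g^2 - g - 6) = g*(g + 2)*(g + 3)*(g - 3)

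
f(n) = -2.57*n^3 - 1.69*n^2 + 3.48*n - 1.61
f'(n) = -7.71*n^2 - 3.38*n + 3.48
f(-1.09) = -4.08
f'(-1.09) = -2.00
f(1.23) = -4.67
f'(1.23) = -12.34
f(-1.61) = -0.87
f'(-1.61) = -11.06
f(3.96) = -173.93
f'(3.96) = -130.81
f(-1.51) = -1.87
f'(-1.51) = -9.00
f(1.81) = -16.09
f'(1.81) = -27.90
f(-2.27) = 11.84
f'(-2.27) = -28.58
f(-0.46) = -3.32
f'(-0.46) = 3.40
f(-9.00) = 1703.71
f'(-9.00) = -590.61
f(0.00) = -1.61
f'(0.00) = 3.48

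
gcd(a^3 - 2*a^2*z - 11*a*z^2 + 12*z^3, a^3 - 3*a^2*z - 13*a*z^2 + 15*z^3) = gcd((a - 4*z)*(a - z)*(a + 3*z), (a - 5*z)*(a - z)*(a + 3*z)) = -a^2 - 2*a*z + 3*z^2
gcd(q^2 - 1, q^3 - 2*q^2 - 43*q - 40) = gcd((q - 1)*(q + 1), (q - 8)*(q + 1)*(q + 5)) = q + 1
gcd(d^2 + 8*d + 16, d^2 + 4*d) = d + 4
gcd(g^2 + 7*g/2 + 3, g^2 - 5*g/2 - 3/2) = 1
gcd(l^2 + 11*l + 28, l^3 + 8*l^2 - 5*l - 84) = l^2 + 11*l + 28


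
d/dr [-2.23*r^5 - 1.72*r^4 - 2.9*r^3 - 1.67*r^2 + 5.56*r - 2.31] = -11.15*r^4 - 6.88*r^3 - 8.7*r^2 - 3.34*r + 5.56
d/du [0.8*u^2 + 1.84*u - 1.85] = 1.6*u + 1.84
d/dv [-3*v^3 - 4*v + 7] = -9*v^2 - 4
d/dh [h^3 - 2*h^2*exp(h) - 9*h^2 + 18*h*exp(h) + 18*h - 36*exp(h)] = -2*h^2*exp(h) + 3*h^2 + 14*h*exp(h) - 18*h - 18*exp(h) + 18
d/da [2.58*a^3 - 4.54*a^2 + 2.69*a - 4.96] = 7.74*a^2 - 9.08*a + 2.69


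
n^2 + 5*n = n*(n + 5)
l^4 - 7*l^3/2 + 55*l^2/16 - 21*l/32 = l*(l - 7/4)*(l - 3/2)*(l - 1/4)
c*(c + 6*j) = c^2 + 6*c*j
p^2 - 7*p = p*(p - 7)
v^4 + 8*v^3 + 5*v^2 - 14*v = v*(v - 1)*(v + 2)*(v + 7)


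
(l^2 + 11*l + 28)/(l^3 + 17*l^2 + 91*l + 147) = (l + 4)/(l^2 + 10*l + 21)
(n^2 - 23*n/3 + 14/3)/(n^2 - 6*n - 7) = (n - 2/3)/(n + 1)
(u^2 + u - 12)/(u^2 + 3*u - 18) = (u + 4)/(u + 6)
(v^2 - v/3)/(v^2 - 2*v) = (v - 1/3)/(v - 2)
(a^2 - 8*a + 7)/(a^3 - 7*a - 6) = (-a^2 + 8*a - 7)/(-a^3 + 7*a + 6)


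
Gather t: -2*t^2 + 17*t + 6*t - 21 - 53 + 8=-2*t^2 + 23*t - 66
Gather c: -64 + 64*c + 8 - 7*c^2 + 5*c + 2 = -7*c^2 + 69*c - 54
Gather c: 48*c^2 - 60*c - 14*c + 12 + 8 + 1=48*c^2 - 74*c + 21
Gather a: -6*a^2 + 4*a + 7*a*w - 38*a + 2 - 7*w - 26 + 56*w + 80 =-6*a^2 + a*(7*w - 34) + 49*w + 56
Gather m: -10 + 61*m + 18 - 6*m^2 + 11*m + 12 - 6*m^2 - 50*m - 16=-12*m^2 + 22*m + 4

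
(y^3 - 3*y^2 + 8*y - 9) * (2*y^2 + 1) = 2*y^5 - 6*y^4 + 17*y^3 - 21*y^2 + 8*y - 9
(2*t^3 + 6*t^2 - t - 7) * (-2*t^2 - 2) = -4*t^5 - 12*t^4 - 2*t^3 + 2*t^2 + 2*t + 14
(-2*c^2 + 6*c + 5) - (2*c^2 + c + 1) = -4*c^2 + 5*c + 4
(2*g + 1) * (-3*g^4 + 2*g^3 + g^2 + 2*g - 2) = -6*g^5 + g^4 + 4*g^3 + 5*g^2 - 2*g - 2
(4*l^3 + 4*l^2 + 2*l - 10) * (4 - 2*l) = -8*l^4 + 8*l^3 + 12*l^2 + 28*l - 40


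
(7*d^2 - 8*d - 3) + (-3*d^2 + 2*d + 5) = 4*d^2 - 6*d + 2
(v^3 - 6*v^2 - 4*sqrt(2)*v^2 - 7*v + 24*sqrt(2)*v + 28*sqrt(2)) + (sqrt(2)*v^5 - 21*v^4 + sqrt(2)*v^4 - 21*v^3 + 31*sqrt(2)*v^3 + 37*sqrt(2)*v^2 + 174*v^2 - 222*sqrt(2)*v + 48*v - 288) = sqrt(2)*v^5 - 21*v^4 + sqrt(2)*v^4 - 20*v^3 + 31*sqrt(2)*v^3 + 33*sqrt(2)*v^2 + 168*v^2 - 198*sqrt(2)*v + 41*v - 288 + 28*sqrt(2)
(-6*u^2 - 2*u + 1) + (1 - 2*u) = -6*u^2 - 4*u + 2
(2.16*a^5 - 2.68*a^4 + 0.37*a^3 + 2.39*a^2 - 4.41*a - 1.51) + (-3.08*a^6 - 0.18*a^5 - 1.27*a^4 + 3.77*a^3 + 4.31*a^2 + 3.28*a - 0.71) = -3.08*a^6 + 1.98*a^5 - 3.95*a^4 + 4.14*a^3 + 6.7*a^2 - 1.13*a - 2.22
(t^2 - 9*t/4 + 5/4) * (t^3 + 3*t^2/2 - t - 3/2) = t^5 - 3*t^4/4 - 25*t^3/8 + 21*t^2/8 + 17*t/8 - 15/8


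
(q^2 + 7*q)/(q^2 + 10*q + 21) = q/(q + 3)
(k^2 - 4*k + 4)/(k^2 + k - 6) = (k - 2)/(k + 3)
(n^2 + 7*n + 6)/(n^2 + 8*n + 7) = (n + 6)/(n + 7)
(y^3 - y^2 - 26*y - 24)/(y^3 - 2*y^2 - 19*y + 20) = (y^2 - 5*y - 6)/(y^2 - 6*y + 5)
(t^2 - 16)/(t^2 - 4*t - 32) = (t - 4)/(t - 8)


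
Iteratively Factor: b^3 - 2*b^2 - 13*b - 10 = (b - 5)*(b^2 + 3*b + 2) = (b - 5)*(b + 2)*(b + 1)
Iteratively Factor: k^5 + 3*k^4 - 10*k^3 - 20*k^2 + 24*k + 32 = (k - 2)*(k^4 + 5*k^3 - 20*k - 16) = (k - 2)*(k + 1)*(k^3 + 4*k^2 - 4*k - 16) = (k - 2)*(k + 1)*(k + 4)*(k^2 - 4) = (k - 2)^2*(k + 1)*(k + 4)*(k + 2)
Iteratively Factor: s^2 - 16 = (s + 4)*(s - 4)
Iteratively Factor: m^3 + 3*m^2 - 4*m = (m - 1)*(m^2 + 4*m) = (m - 1)*(m + 4)*(m)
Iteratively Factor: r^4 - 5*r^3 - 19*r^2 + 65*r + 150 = (r - 5)*(r^3 - 19*r - 30) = (r - 5)^2*(r^2 + 5*r + 6) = (r - 5)^2*(r + 2)*(r + 3)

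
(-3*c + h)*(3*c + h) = -9*c^2 + h^2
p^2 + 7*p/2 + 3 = (p + 3/2)*(p + 2)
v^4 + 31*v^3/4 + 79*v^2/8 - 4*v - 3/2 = (v - 1/2)*(v + 1/4)*(v + 2)*(v + 6)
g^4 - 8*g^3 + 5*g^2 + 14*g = g*(g - 7)*(g - 2)*(g + 1)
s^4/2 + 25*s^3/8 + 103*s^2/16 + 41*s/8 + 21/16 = (s/2 + 1/2)*(s + 1/2)*(s + 7/4)*(s + 3)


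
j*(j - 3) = j^2 - 3*j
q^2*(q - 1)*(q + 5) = q^4 + 4*q^3 - 5*q^2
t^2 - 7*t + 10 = (t - 5)*(t - 2)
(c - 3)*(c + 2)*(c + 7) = c^3 + 6*c^2 - 13*c - 42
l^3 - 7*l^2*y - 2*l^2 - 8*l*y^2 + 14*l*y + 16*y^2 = (l - 2)*(l - 8*y)*(l + y)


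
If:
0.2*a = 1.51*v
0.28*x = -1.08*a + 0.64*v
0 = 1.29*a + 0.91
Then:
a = -0.71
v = -0.09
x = 2.51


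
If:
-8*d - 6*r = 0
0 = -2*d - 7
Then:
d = -7/2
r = 14/3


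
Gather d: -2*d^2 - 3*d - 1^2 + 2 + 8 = -2*d^2 - 3*d + 9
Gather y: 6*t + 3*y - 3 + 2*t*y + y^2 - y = 6*t + y^2 + y*(2*t + 2) - 3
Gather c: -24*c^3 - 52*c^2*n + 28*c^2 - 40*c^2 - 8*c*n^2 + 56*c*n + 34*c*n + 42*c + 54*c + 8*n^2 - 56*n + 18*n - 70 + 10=-24*c^3 + c^2*(-52*n - 12) + c*(-8*n^2 + 90*n + 96) + 8*n^2 - 38*n - 60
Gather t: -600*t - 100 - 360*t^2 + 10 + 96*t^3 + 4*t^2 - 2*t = 96*t^3 - 356*t^2 - 602*t - 90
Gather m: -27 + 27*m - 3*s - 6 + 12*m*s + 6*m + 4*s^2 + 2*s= m*(12*s + 33) + 4*s^2 - s - 33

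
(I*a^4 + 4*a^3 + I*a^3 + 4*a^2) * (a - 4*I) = I*a^5 + 8*a^4 + I*a^4 + 8*a^3 - 16*I*a^3 - 16*I*a^2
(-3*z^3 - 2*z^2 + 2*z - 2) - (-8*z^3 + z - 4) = 5*z^3 - 2*z^2 + z + 2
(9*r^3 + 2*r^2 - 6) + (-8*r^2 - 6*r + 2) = 9*r^3 - 6*r^2 - 6*r - 4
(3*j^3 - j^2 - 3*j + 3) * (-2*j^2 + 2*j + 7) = -6*j^5 + 8*j^4 + 25*j^3 - 19*j^2 - 15*j + 21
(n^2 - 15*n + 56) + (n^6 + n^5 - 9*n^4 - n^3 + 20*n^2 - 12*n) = n^6 + n^5 - 9*n^4 - n^3 + 21*n^2 - 27*n + 56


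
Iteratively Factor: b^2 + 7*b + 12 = (b + 3)*(b + 4)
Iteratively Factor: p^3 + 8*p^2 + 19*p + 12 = (p + 3)*(p^2 + 5*p + 4) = (p + 1)*(p + 3)*(p + 4)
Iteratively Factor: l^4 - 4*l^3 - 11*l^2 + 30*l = (l - 2)*(l^3 - 2*l^2 - 15*l) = (l - 2)*(l + 3)*(l^2 - 5*l) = (l - 5)*(l - 2)*(l + 3)*(l)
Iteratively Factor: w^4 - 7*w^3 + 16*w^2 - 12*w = (w - 3)*(w^3 - 4*w^2 + 4*w) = (w - 3)*(w - 2)*(w^2 - 2*w) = w*(w - 3)*(w - 2)*(w - 2)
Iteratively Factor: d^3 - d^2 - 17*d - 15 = (d + 1)*(d^2 - 2*d - 15) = (d + 1)*(d + 3)*(d - 5)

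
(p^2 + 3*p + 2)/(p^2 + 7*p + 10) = (p + 1)/(p + 5)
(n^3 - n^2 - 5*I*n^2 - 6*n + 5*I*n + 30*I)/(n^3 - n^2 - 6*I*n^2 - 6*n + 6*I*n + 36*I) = (n - 5*I)/(n - 6*I)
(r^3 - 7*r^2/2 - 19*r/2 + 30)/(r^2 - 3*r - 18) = (r^2 - 13*r/2 + 10)/(r - 6)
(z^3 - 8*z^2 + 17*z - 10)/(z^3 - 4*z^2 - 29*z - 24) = (-z^3 + 8*z^2 - 17*z + 10)/(-z^3 + 4*z^2 + 29*z + 24)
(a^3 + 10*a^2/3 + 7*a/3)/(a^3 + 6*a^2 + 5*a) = (a + 7/3)/(a + 5)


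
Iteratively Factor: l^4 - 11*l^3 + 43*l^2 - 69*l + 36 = (l - 3)*(l^3 - 8*l^2 + 19*l - 12) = (l - 3)^2*(l^2 - 5*l + 4) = (l - 3)^2*(l - 1)*(l - 4)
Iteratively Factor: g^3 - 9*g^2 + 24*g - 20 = (g - 2)*(g^2 - 7*g + 10) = (g - 5)*(g - 2)*(g - 2)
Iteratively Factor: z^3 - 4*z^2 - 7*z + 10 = (z - 5)*(z^2 + z - 2) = (z - 5)*(z - 1)*(z + 2)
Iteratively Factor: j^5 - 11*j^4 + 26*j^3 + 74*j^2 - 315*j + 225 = (j + 3)*(j^4 - 14*j^3 + 68*j^2 - 130*j + 75) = (j - 5)*(j + 3)*(j^3 - 9*j^2 + 23*j - 15) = (j - 5)*(j - 1)*(j + 3)*(j^2 - 8*j + 15) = (j - 5)*(j - 3)*(j - 1)*(j + 3)*(j - 5)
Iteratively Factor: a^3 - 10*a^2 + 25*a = (a - 5)*(a^2 - 5*a) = (a - 5)^2*(a)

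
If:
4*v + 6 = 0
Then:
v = -3/2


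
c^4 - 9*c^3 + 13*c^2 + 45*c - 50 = (c - 5)^2*(c - 1)*(c + 2)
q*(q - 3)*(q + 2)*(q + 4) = q^4 + 3*q^3 - 10*q^2 - 24*q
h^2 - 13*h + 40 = (h - 8)*(h - 5)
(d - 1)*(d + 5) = d^2 + 4*d - 5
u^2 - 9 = (u - 3)*(u + 3)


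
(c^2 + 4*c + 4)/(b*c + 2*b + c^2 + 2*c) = (c + 2)/(b + c)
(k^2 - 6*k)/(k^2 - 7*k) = (k - 6)/(k - 7)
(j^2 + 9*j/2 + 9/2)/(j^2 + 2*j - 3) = (j + 3/2)/(j - 1)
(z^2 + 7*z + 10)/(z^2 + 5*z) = (z + 2)/z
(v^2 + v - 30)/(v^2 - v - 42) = (v - 5)/(v - 7)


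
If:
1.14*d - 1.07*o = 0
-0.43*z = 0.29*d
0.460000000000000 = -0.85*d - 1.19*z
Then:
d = -9.70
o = -10.33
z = 6.54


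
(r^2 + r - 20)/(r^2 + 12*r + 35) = (r - 4)/(r + 7)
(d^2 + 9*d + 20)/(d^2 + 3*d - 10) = (d + 4)/(d - 2)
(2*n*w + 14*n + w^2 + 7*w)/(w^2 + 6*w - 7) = (2*n + w)/(w - 1)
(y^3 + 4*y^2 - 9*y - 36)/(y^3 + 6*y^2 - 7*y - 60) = (y + 3)/(y + 5)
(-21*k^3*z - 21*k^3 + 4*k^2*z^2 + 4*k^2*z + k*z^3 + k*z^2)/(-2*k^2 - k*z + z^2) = k*(21*k^2*z + 21*k^2 - 4*k*z^2 - 4*k*z - z^3 - z^2)/(2*k^2 + k*z - z^2)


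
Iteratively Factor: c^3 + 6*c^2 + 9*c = (c + 3)*(c^2 + 3*c) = c*(c + 3)*(c + 3)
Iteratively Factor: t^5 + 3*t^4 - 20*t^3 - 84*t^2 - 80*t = (t)*(t^4 + 3*t^3 - 20*t^2 - 84*t - 80) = t*(t + 2)*(t^3 + t^2 - 22*t - 40) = t*(t - 5)*(t + 2)*(t^2 + 6*t + 8) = t*(t - 5)*(t + 2)^2*(t + 4)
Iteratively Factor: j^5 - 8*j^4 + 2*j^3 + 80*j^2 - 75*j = (j + 3)*(j^4 - 11*j^3 + 35*j^2 - 25*j) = (j - 1)*(j + 3)*(j^3 - 10*j^2 + 25*j) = (j - 5)*(j - 1)*(j + 3)*(j^2 - 5*j) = (j - 5)^2*(j - 1)*(j + 3)*(j)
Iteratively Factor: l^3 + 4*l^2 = (l + 4)*(l^2) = l*(l + 4)*(l)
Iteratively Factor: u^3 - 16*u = (u + 4)*(u^2 - 4*u) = (u - 4)*(u + 4)*(u)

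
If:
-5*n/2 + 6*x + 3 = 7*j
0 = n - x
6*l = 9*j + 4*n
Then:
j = x/2 + 3/7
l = 17*x/12 + 9/14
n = x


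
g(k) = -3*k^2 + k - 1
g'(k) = 1 - 6*k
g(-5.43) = -94.88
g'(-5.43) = 33.58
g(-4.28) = -60.24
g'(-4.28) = 26.68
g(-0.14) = -1.20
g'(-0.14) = 1.84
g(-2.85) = -28.22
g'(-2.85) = 18.10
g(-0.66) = -2.97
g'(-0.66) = 4.96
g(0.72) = -1.84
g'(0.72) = -3.32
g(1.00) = -3.00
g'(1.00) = -5.00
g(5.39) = -82.77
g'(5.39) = -31.34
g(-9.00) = -253.00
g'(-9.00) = 55.00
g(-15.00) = -691.00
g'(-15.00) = 91.00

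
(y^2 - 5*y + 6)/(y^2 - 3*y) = (y - 2)/y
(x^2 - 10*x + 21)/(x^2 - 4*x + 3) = (x - 7)/(x - 1)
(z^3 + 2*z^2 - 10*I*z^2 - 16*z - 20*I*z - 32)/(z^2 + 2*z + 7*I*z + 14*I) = (z^2 - 10*I*z - 16)/(z + 7*I)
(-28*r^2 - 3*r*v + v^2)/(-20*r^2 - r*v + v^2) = (7*r - v)/(5*r - v)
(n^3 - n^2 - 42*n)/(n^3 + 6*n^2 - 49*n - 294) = n/(n + 7)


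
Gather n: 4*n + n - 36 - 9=5*n - 45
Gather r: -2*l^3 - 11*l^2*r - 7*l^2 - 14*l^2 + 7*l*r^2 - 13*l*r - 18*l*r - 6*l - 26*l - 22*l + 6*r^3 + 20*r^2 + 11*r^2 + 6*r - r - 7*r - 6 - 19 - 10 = -2*l^3 - 21*l^2 - 54*l + 6*r^3 + r^2*(7*l + 31) + r*(-11*l^2 - 31*l - 2) - 35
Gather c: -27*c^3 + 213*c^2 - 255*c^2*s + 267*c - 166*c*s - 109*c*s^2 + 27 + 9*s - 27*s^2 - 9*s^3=-27*c^3 + c^2*(213 - 255*s) + c*(-109*s^2 - 166*s + 267) - 9*s^3 - 27*s^2 + 9*s + 27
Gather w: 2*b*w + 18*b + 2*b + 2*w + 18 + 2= 20*b + w*(2*b + 2) + 20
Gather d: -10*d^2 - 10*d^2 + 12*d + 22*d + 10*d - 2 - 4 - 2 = -20*d^2 + 44*d - 8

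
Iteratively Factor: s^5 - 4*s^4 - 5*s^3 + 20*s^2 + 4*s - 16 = (s + 2)*(s^4 - 6*s^3 + 7*s^2 + 6*s - 8) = (s + 1)*(s + 2)*(s^3 - 7*s^2 + 14*s - 8) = (s - 2)*(s + 1)*(s + 2)*(s^2 - 5*s + 4) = (s - 2)*(s - 1)*(s + 1)*(s + 2)*(s - 4)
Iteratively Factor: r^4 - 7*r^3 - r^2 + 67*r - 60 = (r + 3)*(r^3 - 10*r^2 + 29*r - 20) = (r - 4)*(r + 3)*(r^2 - 6*r + 5) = (r - 4)*(r - 1)*(r + 3)*(r - 5)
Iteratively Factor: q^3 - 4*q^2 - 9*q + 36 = (q - 3)*(q^2 - q - 12) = (q - 4)*(q - 3)*(q + 3)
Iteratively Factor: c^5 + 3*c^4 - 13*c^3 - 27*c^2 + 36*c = (c + 4)*(c^4 - c^3 - 9*c^2 + 9*c) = (c + 3)*(c + 4)*(c^3 - 4*c^2 + 3*c) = c*(c + 3)*(c + 4)*(c^2 - 4*c + 3) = c*(c - 3)*(c + 3)*(c + 4)*(c - 1)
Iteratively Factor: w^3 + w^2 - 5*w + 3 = (w + 3)*(w^2 - 2*w + 1) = (w - 1)*(w + 3)*(w - 1)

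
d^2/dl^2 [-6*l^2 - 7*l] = -12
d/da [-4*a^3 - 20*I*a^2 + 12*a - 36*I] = -12*a^2 - 40*I*a + 12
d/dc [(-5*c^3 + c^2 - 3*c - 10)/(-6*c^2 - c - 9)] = (30*c^4 + 10*c^3 + 116*c^2 - 138*c + 17)/(36*c^4 + 12*c^3 + 109*c^2 + 18*c + 81)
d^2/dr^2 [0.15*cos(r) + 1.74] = -0.15*cos(r)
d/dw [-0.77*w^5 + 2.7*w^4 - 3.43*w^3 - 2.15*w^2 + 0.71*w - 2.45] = -3.85*w^4 + 10.8*w^3 - 10.29*w^2 - 4.3*w + 0.71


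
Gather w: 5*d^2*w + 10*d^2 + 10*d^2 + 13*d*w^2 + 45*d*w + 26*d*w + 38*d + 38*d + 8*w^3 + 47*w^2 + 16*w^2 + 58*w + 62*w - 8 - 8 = 20*d^2 + 76*d + 8*w^3 + w^2*(13*d + 63) + w*(5*d^2 + 71*d + 120) - 16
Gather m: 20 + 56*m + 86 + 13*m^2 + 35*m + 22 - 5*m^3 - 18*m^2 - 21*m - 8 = -5*m^3 - 5*m^2 + 70*m + 120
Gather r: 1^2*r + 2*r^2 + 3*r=2*r^2 + 4*r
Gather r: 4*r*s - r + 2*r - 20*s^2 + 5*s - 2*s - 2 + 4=r*(4*s + 1) - 20*s^2 + 3*s + 2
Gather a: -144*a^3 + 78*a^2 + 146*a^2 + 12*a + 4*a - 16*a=-144*a^3 + 224*a^2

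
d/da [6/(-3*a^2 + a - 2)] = 6*(6*a - 1)/(3*a^2 - a + 2)^2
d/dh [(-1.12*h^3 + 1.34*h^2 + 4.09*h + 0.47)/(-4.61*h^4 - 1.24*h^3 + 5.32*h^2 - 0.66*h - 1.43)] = (-5.1632*h^6 + 12.3548*h^5 + 52.2679*h^4 + 20.2884*h^3 - 16.09*h^2 - 8.8332*h - 5.5385)/(21.2521*h^8 + 11.4328*h^7 - 47.5128*h^6 - 7.1084*h^5 + 43.1238*h^4 - 3.476*h^3 - 14.7796*h^2 + 1.8876*h + 2.0449)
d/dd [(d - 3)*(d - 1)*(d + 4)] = 3*d^2 - 13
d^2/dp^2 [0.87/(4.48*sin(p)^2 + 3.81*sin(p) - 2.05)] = (-69.844992*sin(p)^4 - 44.549568*sin(p)^3 + 60.178161*sin(p)^2 + 82.304001*sin(p) + 41.238174)/(4.48*sin(p)^2 + 3.81*sin(p) - 2.05)^3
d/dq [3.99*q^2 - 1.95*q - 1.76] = 7.98*q - 1.95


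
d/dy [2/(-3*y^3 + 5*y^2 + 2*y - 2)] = 2*(9*y^2 - 10*y - 2)/(3*y^3 - 5*y^2 - 2*y + 2)^2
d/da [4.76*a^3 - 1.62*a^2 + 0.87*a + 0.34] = 14.28*a^2 - 3.24*a + 0.87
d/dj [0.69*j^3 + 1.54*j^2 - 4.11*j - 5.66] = 2.07*j^2 + 3.08*j - 4.11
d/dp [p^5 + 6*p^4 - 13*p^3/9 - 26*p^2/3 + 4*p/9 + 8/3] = 5*p^4 + 24*p^3 - 13*p^2/3 - 52*p/3 + 4/9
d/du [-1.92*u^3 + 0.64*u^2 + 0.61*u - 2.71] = -5.76*u^2 + 1.28*u + 0.61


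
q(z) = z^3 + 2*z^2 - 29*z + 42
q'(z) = 3*z^2 + 4*z - 29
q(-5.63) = 90.21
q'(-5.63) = 43.57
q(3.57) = 9.46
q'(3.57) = 23.51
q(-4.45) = 122.53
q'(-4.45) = 12.61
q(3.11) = 1.23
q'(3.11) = 12.46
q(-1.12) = 75.58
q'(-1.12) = -29.72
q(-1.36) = 82.62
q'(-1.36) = -28.89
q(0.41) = 30.52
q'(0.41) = -26.86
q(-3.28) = 123.35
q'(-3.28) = -9.84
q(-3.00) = 120.00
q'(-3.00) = -14.00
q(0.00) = 42.00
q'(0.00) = -29.00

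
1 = 1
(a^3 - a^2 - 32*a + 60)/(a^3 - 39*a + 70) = (a + 6)/(a + 7)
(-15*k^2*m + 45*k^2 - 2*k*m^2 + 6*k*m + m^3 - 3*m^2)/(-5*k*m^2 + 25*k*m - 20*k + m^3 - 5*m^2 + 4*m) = (3*k*m - 9*k + m^2 - 3*m)/(m^2 - 5*m + 4)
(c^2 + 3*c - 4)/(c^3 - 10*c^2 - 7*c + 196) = (c - 1)/(c^2 - 14*c + 49)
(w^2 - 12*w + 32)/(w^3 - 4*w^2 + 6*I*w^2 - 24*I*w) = (w - 8)/(w*(w + 6*I))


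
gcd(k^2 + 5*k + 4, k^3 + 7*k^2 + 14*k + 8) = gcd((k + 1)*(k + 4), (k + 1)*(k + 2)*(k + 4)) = k^2 + 5*k + 4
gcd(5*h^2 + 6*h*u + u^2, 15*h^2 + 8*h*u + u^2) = 5*h + u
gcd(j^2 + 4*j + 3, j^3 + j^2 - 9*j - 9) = j^2 + 4*j + 3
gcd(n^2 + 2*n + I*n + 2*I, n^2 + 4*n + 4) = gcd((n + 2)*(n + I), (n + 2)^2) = n + 2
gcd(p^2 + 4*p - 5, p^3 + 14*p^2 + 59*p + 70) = p + 5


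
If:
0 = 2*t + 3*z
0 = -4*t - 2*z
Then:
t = 0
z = 0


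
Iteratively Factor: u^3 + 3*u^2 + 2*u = (u + 1)*(u^2 + 2*u) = (u + 1)*(u + 2)*(u)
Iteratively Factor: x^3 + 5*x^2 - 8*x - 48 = (x + 4)*(x^2 + x - 12) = (x - 3)*(x + 4)*(x + 4)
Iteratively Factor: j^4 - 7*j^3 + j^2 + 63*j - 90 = (j - 3)*(j^3 - 4*j^2 - 11*j + 30) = (j - 3)*(j - 2)*(j^2 - 2*j - 15) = (j - 5)*(j - 3)*(j - 2)*(j + 3)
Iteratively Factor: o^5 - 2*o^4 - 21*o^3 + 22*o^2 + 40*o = (o - 2)*(o^4 - 21*o^2 - 20*o) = o*(o - 2)*(o^3 - 21*o - 20) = o*(o - 2)*(o + 1)*(o^2 - o - 20) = o*(o - 2)*(o + 1)*(o + 4)*(o - 5)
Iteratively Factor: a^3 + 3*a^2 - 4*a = (a - 1)*(a^2 + 4*a) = (a - 1)*(a + 4)*(a)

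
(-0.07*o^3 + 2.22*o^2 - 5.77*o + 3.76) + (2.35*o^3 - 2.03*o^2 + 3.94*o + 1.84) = 2.28*o^3 + 0.19*o^2 - 1.83*o + 5.6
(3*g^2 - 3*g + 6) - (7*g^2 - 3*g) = 6 - 4*g^2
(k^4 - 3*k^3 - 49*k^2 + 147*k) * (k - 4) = k^5 - 7*k^4 - 37*k^3 + 343*k^2 - 588*k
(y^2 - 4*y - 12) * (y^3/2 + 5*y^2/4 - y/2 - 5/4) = y^5/2 - 3*y^4/4 - 23*y^3/2 - 57*y^2/4 + 11*y + 15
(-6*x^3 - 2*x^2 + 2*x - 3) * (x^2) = -6*x^5 - 2*x^4 + 2*x^3 - 3*x^2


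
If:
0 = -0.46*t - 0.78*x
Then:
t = -1.69565217391304*x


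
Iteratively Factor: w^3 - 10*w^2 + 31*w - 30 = (w - 3)*(w^2 - 7*w + 10) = (w - 3)*(w - 2)*(w - 5)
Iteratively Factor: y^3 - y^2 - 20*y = (y + 4)*(y^2 - 5*y) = y*(y + 4)*(y - 5)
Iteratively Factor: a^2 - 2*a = (a - 2)*(a)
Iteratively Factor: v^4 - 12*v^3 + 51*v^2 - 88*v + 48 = (v - 1)*(v^3 - 11*v^2 + 40*v - 48) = (v - 4)*(v - 1)*(v^2 - 7*v + 12) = (v - 4)^2*(v - 1)*(v - 3)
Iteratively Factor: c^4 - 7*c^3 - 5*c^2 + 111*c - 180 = (c - 5)*(c^3 - 2*c^2 - 15*c + 36) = (c - 5)*(c + 4)*(c^2 - 6*c + 9) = (c - 5)*(c - 3)*(c + 4)*(c - 3)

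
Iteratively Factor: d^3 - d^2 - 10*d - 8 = (d + 1)*(d^2 - 2*d - 8) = (d - 4)*(d + 1)*(d + 2)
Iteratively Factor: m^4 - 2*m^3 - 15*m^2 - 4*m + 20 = (m + 2)*(m^3 - 4*m^2 - 7*m + 10) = (m + 2)^2*(m^2 - 6*m + 5) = (m - 1)*(m + 2)^2*(m - 5)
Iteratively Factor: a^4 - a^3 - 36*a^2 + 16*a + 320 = (a - 5)*(a^3 + 4*a^2 - 16*a - 64) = (a - 5)*(a + 4)*(a^2 - 16) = (a - 5)*(a - 4)*(a + 4)*(a + 4)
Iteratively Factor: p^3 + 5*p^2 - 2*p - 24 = (p + 4)*(p^2 + p - 6) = (p + 3)*(p + 4)*(p - 2)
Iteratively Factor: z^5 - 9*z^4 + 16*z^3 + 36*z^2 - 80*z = (z - 2)*(z^4 - 7*z^3 + 2*z^2 + 40*z) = (z - 2)*(z + 2)*(z^3 - 9*z^2 + 20*z) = z*(z - 2)*(z + 2)*(z^2 - 9*z + 20) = z*(z - 4)*(z - 2)*(z + 2)*(z - 5)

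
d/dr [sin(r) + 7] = cos(r)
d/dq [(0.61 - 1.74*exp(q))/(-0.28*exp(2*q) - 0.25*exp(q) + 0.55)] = (-0.4872*exp(2*q) + 0.3416*exp(q) - 0.8045)*exp(q)/(0.0784*exp(4*q) + 0.14*exp(3*q) - 0.2455*exp(2*q) - 0.275*exp(q) + 0.3025)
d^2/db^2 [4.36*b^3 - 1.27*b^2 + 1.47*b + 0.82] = 26.16*b - 2.54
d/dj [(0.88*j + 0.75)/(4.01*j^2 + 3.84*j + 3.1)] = (3.5288*j^2 + 3.3792*j - (0.88*j + 0.75)*(8.02*j + 3.84) + 2.728)/(4.01*j^2 + 3.84*j + 3.1)^2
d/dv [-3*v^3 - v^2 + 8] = v*(-9*v - 2)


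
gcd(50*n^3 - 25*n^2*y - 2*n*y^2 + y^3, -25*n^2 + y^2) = -25*n^2 + y^2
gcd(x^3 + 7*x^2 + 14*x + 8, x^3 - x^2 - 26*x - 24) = x^2 + 5*x + 4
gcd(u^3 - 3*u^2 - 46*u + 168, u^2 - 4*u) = u - 4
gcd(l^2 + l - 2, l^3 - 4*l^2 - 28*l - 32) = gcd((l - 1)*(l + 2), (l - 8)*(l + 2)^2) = l + 2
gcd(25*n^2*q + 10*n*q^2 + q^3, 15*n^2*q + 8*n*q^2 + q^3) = 5*n*q + q^2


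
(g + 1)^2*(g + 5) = g^3 + 7*g^2 + 11*g + 5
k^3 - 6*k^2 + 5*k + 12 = (k - 4)*(k - 3)*(k + 1)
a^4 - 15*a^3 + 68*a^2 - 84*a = a*(a - 7)*(a - 6)*(a - 2)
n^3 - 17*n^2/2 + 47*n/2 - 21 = (n - 7/2)*(n - 3)*(n - 2)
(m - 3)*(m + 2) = m^2 - m - 6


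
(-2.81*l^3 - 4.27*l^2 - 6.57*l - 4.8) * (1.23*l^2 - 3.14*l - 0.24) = -3.4563*l^5 + 3.5713*l^4 + 6.0011*l^3 + 15.7506*l^2 + 16.6488*l + 1.152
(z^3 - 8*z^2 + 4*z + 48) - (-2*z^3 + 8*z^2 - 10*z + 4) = 3*z^3 - 16*z^2 + 14*z + 44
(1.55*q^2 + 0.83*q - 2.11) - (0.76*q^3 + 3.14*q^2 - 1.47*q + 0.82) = -0.76*q^3 - 1.59*q^2 + 2.3*q - 2.93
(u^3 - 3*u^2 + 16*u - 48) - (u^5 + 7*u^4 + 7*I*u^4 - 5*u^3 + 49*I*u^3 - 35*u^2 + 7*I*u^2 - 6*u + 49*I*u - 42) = -u^5 - 7*u^4 - 7*I*u^4 + 6*u^3 - 49*I*u^3 + 32*u^2 - 7*I*u^2 + 22*u - 49*I*u - 6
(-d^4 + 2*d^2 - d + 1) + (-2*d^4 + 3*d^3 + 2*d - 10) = -3*d^4 + 3*d^3 + 2*d^2 + d - 9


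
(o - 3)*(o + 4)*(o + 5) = o^3 + 6*o^2 - 7*o - 60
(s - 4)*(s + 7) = s^2 + 3*s - 28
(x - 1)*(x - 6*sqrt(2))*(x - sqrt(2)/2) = x^3 - 13*sqrt(2)*x^2/2 - x^2 + 6*x + 13*sqrt(2)*x/2 - 6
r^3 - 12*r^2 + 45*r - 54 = (r - 6)*(r - 3)^2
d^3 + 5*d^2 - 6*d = d*(d - 1)*(d + 6)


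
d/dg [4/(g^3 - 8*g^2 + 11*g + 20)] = 4*(-3*g^2 + 16*g - 11)/(g^3 - 8*g^2 + 11*g + 20)^2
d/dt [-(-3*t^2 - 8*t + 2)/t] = 3 + 2/t^2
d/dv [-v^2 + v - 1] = 1 - 2*v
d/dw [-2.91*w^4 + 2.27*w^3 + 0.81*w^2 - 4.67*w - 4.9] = -11.64*w^3 + 6.81*w^2 + 1.62*w - 4.67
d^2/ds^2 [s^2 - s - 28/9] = 2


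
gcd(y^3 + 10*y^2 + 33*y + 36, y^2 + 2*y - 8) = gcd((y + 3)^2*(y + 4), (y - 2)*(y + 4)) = y + 4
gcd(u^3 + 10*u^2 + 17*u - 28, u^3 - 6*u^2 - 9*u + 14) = u - 1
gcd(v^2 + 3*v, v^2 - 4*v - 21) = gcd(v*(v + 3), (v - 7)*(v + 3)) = v + 3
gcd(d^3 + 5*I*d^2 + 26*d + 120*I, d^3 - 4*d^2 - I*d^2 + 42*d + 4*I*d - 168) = d + 6*I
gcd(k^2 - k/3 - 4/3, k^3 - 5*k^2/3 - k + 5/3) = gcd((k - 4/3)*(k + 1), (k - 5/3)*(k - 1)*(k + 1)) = k + 1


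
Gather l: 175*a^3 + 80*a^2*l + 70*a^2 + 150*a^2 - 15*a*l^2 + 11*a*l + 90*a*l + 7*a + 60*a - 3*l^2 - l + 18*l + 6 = 175*a^3 + 220*a^2 + 67*a + l^2*(-15*a - 3) + l*(80*a^2 + 101*a + 17) + 6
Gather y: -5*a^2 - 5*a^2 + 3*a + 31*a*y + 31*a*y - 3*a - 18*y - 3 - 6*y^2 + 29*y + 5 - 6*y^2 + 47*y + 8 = -10*a^2 - 12*y^2 + y*(62*a + 58) + 10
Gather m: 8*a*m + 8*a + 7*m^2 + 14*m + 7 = 8*a + 7*m^2 + m*(8*a + 14) + 7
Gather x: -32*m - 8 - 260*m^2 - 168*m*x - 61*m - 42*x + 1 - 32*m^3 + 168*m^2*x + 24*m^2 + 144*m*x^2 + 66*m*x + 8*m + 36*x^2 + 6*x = -32*m^3 - 236*m^2 - 85*m + x^2*(144*m + 36) + x*(168*m^2 - 102*m - 36) - 7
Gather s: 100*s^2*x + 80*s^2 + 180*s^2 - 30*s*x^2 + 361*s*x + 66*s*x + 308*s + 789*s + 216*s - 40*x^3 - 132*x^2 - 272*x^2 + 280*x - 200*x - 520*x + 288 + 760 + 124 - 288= s^2*(100*x + 260) + s*(-30*x^2 + 427*x + 1313) - 40*x^3 - 404*x^2 - 440*x + 884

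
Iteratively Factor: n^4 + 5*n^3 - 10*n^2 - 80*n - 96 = (n + 3)*(n^3 + 2*n^2 - 16*n - 32) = (n + 3)*(n + 4)*(n^2 - 2*n - 8) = (n - 4)*(n + 3)*(n + 4)*(n + 2)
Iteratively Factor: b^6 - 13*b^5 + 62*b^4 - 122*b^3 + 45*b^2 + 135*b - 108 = (b - 3)*(b^5 - 10*b^4 + 32*b^3 - 26*b^2 - 33*b + 36) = (b - 3)*(b - 1)*(b^4 - 9*b^3 + 23*b^2 - 3*b - 36) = (b - 3)*(b - 1)*(b + 1)*(b^3 - 10*b^2 + 33*b - 36) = (b - 3)^2*(b - 1)*(b + 1)*(b^2 - 7*b + 12) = (b - 3)^3*(b - 1)*(b + 1)*(b - 4)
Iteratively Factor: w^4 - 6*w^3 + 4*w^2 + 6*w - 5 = (w - 5)*(w^3 - w^2 - w + 1) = (w - 5)*(w + 1)*(w^2 - 2*w + 1) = (w - 5)*(w - 1)*(w + 1)*(w - 1)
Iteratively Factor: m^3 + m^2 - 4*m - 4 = (m + 1)*(m^2 - 4) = (m + 1)*(m + 2)*(m - 2)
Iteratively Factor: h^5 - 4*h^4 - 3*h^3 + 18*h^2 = (h - 3)*(h^4 - h^3 - 6*h^2) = h*(h - 3)*(h^3 - h^2 - 6*h) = h*(h - 3)*(h + 2)*(h^2 - 3*h) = h^2*(h - 3)*(h + 2)*(h - 3)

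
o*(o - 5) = o^2 - 5*o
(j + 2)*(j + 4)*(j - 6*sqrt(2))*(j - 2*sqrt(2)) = j^4 - 8*sqrt(2)*j^3 + 6*j^3 - 48*sqrt(2)*j^2 + 32*j^2 - 64*sqrt(2)*j + 144*j + 192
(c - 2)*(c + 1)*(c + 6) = c^3 + 5*c^2 - 8*c - 12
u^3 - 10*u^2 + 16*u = u*(u - 8)*(u - 2)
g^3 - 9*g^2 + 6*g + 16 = (g - 8)*(g - 2)*(g + 1)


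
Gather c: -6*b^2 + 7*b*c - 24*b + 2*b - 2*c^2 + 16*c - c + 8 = -6*b^2 - 22*b - 2*c^2 + c*(7*b + 15) + 8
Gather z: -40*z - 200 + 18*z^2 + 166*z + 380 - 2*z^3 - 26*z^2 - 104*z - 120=-2*z^3 - 8*z^2 + 22*z + 60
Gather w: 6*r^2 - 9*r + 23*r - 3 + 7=6*r^2 + 14*r + 4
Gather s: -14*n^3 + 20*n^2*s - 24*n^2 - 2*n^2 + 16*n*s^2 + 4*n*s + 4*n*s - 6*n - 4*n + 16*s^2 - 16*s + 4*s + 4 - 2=-14*n^3 - 26*n^2 - 10*n + s^2*(16*n + 16) + s*(20*n^2 + 8*n - 12) + 2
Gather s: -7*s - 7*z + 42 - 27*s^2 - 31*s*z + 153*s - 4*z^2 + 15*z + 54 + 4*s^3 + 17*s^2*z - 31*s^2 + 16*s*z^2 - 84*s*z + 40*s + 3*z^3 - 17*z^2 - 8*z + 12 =4*s^3 + s^2*(17*z - 58) + s*(16*z^2 - 115*z + 186) + 3*z^3 - 21*z^2 + 108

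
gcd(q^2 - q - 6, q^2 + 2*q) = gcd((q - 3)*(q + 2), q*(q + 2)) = q + 2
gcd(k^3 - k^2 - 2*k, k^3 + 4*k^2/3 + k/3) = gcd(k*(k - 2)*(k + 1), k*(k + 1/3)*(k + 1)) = k^2 + k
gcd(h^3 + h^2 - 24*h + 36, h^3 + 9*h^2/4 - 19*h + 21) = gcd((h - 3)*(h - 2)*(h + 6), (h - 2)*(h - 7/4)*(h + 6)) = h^2 + 4*h - 12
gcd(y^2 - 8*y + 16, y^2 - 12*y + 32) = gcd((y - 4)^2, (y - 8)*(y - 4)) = y - 4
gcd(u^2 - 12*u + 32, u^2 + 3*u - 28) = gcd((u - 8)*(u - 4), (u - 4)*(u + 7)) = u - 4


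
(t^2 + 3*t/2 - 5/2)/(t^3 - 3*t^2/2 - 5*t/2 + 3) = (2*t + 5)/(2*t^2 - t - 6)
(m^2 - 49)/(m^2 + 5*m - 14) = (m - 7)/(m - 2)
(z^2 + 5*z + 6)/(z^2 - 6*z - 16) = (z + 3)/(z - 8)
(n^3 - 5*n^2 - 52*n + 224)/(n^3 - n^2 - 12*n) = (n^2 - n - 56)/(n*(n + 3))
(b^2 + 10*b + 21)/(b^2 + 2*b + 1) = (b^2 + 10*b + 21)/(b^2 + 2*b + 1)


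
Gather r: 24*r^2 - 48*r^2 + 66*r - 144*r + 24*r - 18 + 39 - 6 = -24*r^2 - 54*r + 15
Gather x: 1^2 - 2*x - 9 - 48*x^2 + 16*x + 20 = -48*x^2 + 14*x + 12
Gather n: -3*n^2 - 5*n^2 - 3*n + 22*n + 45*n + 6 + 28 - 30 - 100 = -8*n^2 + 64*n - 96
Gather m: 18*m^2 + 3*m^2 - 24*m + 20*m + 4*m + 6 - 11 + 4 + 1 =21*m^2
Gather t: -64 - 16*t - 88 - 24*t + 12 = -40*t - 140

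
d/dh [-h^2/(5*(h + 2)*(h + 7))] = h*(-9*h - 28)/(5*(h^4 + 18*h^3 + 109*h^2 + 252*h + 196))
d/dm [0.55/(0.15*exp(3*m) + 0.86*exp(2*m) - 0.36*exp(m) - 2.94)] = (-0.2475*exp(2*m) - 0.946*exp(m) + 0.198)*exp(m)/(0.15*exp(3*m) + 0.86*exp(2*m) - 0.36*exp(m) - 2.94)^2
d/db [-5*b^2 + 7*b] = 7 - 10*b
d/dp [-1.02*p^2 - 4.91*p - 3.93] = -2.04*p - 4.91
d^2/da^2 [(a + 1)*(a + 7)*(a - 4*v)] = 6*a - 8*v + 16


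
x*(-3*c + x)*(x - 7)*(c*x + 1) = -3*c^2*x^3 + 21*c^2*x^2 + c*x^4 - 7*c*x^3 - 3*c*x^2 + 21*c*x + x^3 - 7*x^2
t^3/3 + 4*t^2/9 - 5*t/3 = t*(t/3 + 1)*(t - 5/3)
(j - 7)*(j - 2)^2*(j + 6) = j^4 - 5*j^3 - 34*j^2 + 164*j - 168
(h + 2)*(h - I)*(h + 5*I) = h^3 + 2*h^2 + 4*I*h^2 + 5*h + 8*I*h + 10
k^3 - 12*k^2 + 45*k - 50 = (k - 5)^2*(k - 2)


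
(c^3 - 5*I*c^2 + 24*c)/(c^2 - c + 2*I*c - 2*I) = c*(c^2 - 5*I*c + 24)/(c^2 - c + 2*I*c - 2*I)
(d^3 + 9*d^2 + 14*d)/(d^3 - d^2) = (d^2 + 9*d + 14)/(d*(d - 1))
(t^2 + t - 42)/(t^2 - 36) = (t + 7)/(t + 6)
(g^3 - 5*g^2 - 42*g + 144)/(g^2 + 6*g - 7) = (g^3 - 5*g^2 - 42*g + 144)/(g^2 + 6*g - 7)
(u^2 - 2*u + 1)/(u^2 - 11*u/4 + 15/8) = 8*(u^2 - 2*u + 1)/(8*u^2 - 22*u + 15)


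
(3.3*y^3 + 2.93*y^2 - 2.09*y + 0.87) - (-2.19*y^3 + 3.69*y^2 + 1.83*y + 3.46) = 5.49*y^3 - 0.76*y^2 - 3.92*y - 2.59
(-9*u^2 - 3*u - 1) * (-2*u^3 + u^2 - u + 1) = 18*u^5 - 3*u^4 + 8*u^3 - 7*u^2 - 2*u - 1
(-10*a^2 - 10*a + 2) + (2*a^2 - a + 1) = -8*a^2 - 11*a + 3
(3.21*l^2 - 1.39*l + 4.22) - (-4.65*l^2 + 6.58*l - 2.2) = 7.86*l^2 - 7.97*l + 6.42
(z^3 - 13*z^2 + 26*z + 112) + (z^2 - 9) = z^3 - 12*z^2 + 26*z + 103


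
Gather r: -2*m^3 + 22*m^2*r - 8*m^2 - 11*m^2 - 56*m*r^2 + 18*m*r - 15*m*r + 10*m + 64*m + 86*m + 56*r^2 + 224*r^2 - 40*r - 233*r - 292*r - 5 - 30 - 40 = -2*m^3 - 19*m^2 + 160*m + r^2*(280 - 56*m) + r*(22*m^2 + 3*m - 565) - 75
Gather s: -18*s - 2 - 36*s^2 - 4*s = -36*s^2 - 22*s - 2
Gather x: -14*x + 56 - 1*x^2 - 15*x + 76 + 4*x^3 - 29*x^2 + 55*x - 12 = 4*x^3 - 30*x^2 + 26*x + 120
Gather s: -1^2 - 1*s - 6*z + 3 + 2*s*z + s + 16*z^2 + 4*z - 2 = 2*s*z + 16*z^2 - 2*z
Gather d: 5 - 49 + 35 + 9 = 0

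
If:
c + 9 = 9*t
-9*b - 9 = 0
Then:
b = -1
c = 9*t - 9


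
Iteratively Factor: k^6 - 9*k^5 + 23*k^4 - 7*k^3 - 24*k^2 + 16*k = (k + 1)*(k^5 - 10*k^4 + 33*k^3 - 40*k^2 + 16*k) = (k - 1)*(k + 1)*(k^4 - 9*k^3 + 24*k^2 - 16*k) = (k - 4)*(k - 1)*(k + 1)*(k^3 - 5*k^2 + 4*k) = (k - 4)*(k - 1)^2*(k + 1)*(k^2 - 4*k) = (k - 4)^2*(k - 1)^2*(k + 1)*(k)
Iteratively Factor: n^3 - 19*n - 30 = (n + 3)*(n^2 - 3*n - 10) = (n + 2)*(n + 3)*(n - 5)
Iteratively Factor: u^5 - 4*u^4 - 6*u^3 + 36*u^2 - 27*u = (u - 3)*(u^4 - u^3 - 9*u^2 + 9*u) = (u - 3)^2*(u^3 + 2*u^2 - 3*u) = (u - 3)^2*(u - 1)*(u^2 + 3*u) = u*(u - 3)^2*(u - 1)*(u + 3)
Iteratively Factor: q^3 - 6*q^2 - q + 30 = (q + 2)*(q^2 - 8*q + 15) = (q - 5)*(q + 2)*(q - 3)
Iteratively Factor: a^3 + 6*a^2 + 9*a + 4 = (a + 4)*(a^2 + 2*a + 1) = (a + 1)*(a + 4)*(a + 1)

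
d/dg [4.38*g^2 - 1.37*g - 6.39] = 8.76*g - 1.37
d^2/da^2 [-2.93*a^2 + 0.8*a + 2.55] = -5.86000000000000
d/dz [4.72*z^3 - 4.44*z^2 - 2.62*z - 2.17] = 14.16*z^2 - 8.88*z - 2.62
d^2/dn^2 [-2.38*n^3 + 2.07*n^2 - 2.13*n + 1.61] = 4.14 - 14.28*n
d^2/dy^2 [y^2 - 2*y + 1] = 2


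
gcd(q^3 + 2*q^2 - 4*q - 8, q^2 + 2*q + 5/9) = 1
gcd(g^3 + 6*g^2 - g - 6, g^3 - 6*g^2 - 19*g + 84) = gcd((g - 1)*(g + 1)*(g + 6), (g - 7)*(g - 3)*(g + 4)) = 1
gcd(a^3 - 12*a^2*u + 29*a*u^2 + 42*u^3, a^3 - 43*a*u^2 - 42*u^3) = -a^2 + 6*a*u + 7*u^2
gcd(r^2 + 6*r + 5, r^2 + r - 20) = r + 5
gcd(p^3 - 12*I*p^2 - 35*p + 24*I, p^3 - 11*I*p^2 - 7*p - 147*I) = 1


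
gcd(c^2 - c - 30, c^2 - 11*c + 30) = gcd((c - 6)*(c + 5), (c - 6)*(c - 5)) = c - 6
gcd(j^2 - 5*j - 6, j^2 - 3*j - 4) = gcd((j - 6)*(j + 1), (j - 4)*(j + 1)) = j + 1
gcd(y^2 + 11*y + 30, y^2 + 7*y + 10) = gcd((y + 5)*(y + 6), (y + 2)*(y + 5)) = y + 5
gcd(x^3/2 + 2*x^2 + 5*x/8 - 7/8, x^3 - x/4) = x - 1/2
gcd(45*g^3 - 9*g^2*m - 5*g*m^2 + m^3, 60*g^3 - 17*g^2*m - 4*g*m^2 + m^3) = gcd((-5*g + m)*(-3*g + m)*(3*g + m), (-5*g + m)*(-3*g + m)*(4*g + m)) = 15*g^2 - 8*g*m + m^2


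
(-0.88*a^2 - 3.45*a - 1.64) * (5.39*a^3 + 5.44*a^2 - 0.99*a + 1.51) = -4.7432*a^5 - 23.3827*a^4 - 26.7364*a^3 - 6.8349*a^2 - 3.5859*a - 2.4764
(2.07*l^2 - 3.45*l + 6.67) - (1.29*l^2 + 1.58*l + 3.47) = 0.78*l^2 - 5.03*l + 3.2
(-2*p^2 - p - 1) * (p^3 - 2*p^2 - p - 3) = -2*p^5 + 3*p^4 + 3*p^3 + 9*p^2 + 4*p + 3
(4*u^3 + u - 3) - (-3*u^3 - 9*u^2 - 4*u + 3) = 7*u^3 + 9*u^2 + 5*u - 6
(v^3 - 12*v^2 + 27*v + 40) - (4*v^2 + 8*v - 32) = v^3 - 16*v^2 + 19*v + 72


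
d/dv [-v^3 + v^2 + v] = -3*v^2 + 2*v + 1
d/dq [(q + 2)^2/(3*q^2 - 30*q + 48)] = 2*(-7*q^2 + 12*q + 52)/(3*(q^4 - 20*q^3 + 132*q^2 - 320*q + 256))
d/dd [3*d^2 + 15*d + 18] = 6*d + 15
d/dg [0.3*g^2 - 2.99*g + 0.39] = 0.6*g - 2.99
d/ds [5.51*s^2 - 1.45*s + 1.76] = 11.02*s - 1.45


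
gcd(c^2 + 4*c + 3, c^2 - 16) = 1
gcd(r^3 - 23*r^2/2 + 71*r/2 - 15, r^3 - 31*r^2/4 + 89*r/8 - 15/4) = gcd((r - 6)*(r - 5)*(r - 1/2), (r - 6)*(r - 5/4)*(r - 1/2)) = r^2 - 13*r/2 + 3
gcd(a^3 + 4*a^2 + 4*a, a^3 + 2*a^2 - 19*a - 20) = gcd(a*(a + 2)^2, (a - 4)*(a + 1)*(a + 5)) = 1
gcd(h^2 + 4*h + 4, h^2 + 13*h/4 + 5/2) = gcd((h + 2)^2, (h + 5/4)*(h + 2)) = h + 2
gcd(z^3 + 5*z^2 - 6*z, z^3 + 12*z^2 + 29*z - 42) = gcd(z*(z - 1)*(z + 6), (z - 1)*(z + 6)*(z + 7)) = z^2 + 5*z - 6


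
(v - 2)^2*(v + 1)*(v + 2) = v^4 - v^3 - 6*v^2 + 4*v + 8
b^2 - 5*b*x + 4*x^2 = (b - 4*x)*(b - x)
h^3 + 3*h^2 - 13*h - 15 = (h - 3)*(h + 1)*(h + 5)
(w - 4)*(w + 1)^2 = w^3 - 2*w^2 - 7*w - 4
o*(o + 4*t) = o^2 + 4*o*t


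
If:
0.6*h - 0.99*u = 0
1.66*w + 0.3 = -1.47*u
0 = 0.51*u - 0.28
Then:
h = 0.91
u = 0.55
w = -0.67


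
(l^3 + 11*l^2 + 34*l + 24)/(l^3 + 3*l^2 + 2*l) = (l^2 + 10*l + 24)/(l*(l + 2))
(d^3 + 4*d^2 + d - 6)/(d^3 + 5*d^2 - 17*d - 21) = (d^3 + 4*d^2 + d - 6)/(d^3 + 5*d^2 - 17*d - 21)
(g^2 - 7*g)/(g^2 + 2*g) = (g - 7)/(g + 2)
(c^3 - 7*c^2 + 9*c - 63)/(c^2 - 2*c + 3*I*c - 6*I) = (c^2 - c*(7 + 3*I) + 21*I)/(c - 2)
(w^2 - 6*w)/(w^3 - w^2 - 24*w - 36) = w/(w^2 + 5*w + 6)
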